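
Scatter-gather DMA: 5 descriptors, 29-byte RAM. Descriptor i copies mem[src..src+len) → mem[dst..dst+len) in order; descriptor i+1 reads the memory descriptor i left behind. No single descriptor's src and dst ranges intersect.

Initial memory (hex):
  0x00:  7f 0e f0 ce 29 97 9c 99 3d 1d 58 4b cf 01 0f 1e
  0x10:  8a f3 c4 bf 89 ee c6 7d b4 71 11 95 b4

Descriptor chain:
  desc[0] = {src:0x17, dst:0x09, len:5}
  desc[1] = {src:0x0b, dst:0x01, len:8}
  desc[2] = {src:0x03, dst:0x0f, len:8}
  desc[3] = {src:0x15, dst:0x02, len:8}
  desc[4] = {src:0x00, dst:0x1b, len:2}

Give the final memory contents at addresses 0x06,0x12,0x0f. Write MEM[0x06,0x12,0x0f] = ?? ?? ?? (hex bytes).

MEM[0x06,0x12,0x0f] = 71 8a 95

  after D0: wrote 5B at 0x09 = 7db4711195
  after D1: wrote 8B at 0x01 = 7111950f1e8af3c4
  after D2: wrote 8B at 0x0f = 950f1e8af3c47db4
  after D3: wrote 8B at 0x02 = 7db47db4711195b4
  after D4: wrote 2B at 0x1b = 7f71
query mem[0x06]=0x71, mem[0x12]=0x8a, mem[0x0f]=0x95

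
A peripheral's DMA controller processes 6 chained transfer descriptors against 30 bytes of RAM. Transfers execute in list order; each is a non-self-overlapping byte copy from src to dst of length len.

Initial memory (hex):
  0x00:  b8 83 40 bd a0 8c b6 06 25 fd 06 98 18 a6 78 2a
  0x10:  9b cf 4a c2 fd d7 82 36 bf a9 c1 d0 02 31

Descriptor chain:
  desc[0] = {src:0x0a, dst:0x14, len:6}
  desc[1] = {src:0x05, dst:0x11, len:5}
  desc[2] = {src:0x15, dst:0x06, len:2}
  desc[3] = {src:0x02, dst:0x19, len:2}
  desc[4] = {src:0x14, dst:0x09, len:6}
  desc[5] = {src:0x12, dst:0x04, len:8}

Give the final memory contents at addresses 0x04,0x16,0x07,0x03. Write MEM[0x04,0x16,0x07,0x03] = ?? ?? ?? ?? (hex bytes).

MEM[0x04,0x16,0x07,0x03] = b6 18 fd bd

[0] 0x0a->0x14 len=6 : 06 98 18 a6 78 2a
[1] 0x05->0x11 len=5 : 8c b6 06 25 fd
[2] 0x15->0x06 len=2 : fd 18
[3] 0x02->0x19 len=2 : 40 bd
[4] 0x14->0x09 len=6 : 25 fd 18 a6 78 40
[5] 0x12->0x04 len=8 : b6 06 25 fd 18 a6 78 40
query mem[0x04]=0xb6, mem[0x16]=0x18, mem[0x07]=0xfd, mem[0x03]=0xbd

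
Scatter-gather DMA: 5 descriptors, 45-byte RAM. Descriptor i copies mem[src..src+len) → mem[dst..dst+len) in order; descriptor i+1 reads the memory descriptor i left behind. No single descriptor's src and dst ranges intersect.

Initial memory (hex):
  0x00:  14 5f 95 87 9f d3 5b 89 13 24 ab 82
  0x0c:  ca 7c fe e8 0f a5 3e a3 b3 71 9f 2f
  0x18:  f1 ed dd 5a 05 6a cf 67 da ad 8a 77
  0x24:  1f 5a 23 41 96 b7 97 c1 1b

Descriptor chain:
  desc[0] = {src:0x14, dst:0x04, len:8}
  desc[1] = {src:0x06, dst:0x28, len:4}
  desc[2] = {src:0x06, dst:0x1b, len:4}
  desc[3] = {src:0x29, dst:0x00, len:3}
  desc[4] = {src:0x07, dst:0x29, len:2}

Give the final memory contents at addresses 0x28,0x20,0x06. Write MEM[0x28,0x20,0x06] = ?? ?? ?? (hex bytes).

#0 dst[0x04+8] := {0xb3,0x71,0x9f,0x2f,0xf1,0xed,0xdd,0x5a}
#1 dst[0x28+4] := {0x9f,0x2f,0xf1,0xed}
#2 dst[0x1b+4] := {0x9f,0x2f,0xf1,0xed}
#3 dst[0x00+3] := {0x2f,0xf1,0xed}
#4 dst[0x29+2] := {0x2f,0xf1}
query mem[0x28]=0x9f, mem[0x20]=0xda, mem[0x06]=0x9f

MEM[0x28,0x20,0x06] = 9f da 9f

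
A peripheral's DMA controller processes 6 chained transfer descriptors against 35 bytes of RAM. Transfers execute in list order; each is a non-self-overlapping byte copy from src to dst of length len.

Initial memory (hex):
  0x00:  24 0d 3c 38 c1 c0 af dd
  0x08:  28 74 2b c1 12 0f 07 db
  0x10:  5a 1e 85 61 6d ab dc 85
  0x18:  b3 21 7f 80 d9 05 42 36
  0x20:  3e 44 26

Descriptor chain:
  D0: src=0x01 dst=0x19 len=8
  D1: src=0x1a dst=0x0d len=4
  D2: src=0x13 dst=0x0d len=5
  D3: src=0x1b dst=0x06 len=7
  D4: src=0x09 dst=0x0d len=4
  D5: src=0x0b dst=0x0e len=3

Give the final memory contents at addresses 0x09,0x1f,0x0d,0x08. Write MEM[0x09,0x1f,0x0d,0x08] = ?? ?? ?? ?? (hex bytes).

  after D0: wrote 8B at 0x19 = 0d3c38c1c0afdd28
  after D1: wrote 4B at 0x0d = 3c38c1c0
  after D2: wrote 5B at 0x0d = 616dabdc85
  after D3: wrote 7B at 0x06 = 38c1c0afdd2844
  after D4: wrote 4B at 0x0d = afdd2844
  after D5: wrote 3B at 0x0e = 2844af
query mem[0x09]=0xaf, mem[0x1f]=0xdd, mem[0x0d]=0xaf, mem[0x08]=0xc0

MEM[0x09,0x1f,0x0d,0x08] = af dd af c0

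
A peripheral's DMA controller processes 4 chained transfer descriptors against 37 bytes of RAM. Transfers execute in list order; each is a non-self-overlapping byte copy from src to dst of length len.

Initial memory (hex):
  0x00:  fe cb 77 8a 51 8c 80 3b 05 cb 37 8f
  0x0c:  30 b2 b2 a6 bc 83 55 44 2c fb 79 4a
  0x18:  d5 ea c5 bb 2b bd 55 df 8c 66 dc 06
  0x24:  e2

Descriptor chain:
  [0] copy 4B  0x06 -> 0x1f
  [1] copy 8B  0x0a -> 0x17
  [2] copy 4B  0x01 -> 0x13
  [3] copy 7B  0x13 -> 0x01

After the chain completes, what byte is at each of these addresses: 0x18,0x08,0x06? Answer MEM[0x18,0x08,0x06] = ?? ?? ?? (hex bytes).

MEM[0x18,0x08,0x06] = 8f 05 8f

[0] 0x06->0x1f len=4 : 80 3b 05 cb
[1] 0x0a->0x17 len=8 : 37 8f 30 b2 b2 a6 bc 83
[2] 0x01->0x13 len=4 : cb 77 8a 51
[3] 0x13->0x01 len=7 : cb 77 8a 51 37 8f 30
query mem[0x18]=0x8f, mem[0x08]=0x05, mem[0x06]=0x8f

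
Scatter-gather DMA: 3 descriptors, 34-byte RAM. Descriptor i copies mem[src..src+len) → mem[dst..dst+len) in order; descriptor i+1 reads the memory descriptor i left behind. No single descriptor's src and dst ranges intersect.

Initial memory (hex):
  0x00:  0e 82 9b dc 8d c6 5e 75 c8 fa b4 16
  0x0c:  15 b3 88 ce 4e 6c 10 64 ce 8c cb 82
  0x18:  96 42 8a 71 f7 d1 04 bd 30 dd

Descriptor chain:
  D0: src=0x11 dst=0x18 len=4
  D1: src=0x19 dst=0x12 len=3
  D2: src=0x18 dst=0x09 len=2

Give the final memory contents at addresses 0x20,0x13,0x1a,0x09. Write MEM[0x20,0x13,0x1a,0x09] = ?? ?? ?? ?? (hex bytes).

D0: mem[0x18..0x1b] <- [6c 10 64 ce]
D1: mem[0x12..0x14] <- [10 64 ce]
D2: mem[0x09..0x0a] <- [6c 10]
query mem[0x20]=0x30, mem[0x13]=0x64, mem[0x1a]=0x64, mem[0x09]=0x6c

MEM[0x20,0x13,0x1a,0x09] = 30 64 64 6c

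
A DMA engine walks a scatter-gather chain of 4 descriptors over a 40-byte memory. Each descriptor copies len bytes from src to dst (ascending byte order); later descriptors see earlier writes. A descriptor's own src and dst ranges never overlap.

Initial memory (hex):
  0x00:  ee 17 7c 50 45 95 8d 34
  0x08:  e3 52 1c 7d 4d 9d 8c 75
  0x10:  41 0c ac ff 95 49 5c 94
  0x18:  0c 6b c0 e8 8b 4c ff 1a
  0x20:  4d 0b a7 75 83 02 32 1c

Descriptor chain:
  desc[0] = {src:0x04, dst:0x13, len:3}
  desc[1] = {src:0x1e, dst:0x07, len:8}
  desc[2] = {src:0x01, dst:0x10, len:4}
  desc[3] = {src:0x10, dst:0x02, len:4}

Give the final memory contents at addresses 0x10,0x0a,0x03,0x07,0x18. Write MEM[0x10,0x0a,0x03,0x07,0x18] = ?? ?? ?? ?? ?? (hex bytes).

D0: mem[0x13..0x15] <- [45 95 8d]
D1: mem[0x07..0x0e] <- [ff 1a 4d 0b a7 75 83 02]
D2: mem[0x10..0x13] <- [17 7c 50 45]
D3: mem[0x02..0x05] <- [17 7c 50 45]
query mem[0x10]=0x17, mem[0x0a]=0x0b, mem[0x03]=0x7c, mem[0x07]=0xff, mem[0x18]=0x0c

MEM[0x10,0x0a,0x03,0x07,0x18] = 17 0b 7c ff 0c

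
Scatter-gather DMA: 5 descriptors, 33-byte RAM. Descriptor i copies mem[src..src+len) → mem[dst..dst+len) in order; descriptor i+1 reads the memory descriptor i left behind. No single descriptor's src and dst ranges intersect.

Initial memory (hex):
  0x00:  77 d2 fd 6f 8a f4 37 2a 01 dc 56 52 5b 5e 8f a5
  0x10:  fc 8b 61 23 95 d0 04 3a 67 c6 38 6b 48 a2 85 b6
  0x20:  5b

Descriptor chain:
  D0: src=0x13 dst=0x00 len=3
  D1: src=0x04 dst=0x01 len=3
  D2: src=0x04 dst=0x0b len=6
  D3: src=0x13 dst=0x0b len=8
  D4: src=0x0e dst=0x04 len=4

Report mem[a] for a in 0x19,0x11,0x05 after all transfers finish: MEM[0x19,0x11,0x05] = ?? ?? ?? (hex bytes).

#0 dst[0x00+3] := {0x23,0x95,0xd0}
#1 dst[0x01+3] := {0x8a,0xf4,0x37}
#2 dst[0x0b+6] := {0x8a,0xf4,0x37,0x2a,0x01,0xdc}
#3 dst[0x0b+8] := {0x23,0x95,0xd0,0x04,0x3a,0x67,0xc6,0x38}
#4 dst[0x04+4] := {0x04,0x3a,0x67,0xc6}
query mem[0x19]=0xc6, mem[0x11]=0xc6, mem[0x05]=0x3a

MEM[0x19,0x11,0x05] = c6 c6 3a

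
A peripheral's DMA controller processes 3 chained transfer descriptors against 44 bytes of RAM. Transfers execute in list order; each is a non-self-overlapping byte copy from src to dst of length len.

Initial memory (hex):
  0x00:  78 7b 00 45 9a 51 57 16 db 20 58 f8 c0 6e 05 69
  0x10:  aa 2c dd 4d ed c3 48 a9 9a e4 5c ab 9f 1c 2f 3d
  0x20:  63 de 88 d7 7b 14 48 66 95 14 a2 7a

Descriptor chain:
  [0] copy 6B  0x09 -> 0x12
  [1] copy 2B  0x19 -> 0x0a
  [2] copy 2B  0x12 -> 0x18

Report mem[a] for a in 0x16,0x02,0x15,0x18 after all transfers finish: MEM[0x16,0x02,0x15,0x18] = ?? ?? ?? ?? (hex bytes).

MEM[0x16,0x02,0x15,0x18] = 6e 00 c0 20

  after D0: wrote 6B at 0x12 = 2058f8c06e05
  after D1: wrote 2B at 0x0a = e45c
  after D2: wrote 2B at 0x18 = 2058
query mem[0x16]=0x6e, mem[0x02]=0x00, mem[0x15]=0xc0, mem[0x18]=0x20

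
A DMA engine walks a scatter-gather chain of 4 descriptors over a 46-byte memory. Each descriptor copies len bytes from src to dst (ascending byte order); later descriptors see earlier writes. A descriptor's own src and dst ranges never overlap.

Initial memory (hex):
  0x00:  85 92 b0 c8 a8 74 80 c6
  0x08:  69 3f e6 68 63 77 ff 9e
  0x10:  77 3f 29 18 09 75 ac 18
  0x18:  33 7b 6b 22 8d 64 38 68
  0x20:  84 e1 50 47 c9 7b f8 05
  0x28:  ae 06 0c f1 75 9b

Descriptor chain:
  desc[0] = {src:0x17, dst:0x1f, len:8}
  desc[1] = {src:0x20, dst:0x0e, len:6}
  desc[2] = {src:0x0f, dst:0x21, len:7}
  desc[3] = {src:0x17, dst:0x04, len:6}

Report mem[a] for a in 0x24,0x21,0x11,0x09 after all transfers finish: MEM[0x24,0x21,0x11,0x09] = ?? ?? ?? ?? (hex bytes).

MEM[0x24,0x21,0x11,0x09] = 8d 7b 22 8d

D0: mem[0x1f..0x26] <- [18 33 7b 6b 22 8d 64 38]
D1: mem[0x0e..0x13] <- [33 7b 6b 22 8d 64]
D2: mem[0x21..0x27] <- [7b 6b 22 8d 64 09 75]
D3: mem[0x04..0x09] <- [18 33 7b 6b 22 8d]
query mem[0x24]=0x8d, mem[0x21]=0x7b, mem[0x11]=0x22, mem[0x09]=0x8d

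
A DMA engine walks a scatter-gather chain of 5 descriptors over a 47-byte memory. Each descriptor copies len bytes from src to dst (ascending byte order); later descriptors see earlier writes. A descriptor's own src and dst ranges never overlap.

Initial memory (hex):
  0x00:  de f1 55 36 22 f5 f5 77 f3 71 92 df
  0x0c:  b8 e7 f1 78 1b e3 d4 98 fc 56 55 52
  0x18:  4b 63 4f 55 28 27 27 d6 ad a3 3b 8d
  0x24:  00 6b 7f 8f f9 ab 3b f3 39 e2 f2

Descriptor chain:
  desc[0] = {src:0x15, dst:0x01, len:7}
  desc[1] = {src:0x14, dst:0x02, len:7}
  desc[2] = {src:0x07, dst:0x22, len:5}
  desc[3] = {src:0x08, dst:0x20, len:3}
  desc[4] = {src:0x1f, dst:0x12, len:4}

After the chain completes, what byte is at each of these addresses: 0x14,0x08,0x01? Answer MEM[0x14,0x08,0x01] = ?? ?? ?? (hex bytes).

D0: mem[0x01..0x07] <- [56 55 52 4b 63 4f 55]
D1: mem[0x02..0x08] <- [fc 56 55 52 4b 63 4f]
D2: mem[0x22..0x26] <- [63 4f 71 92 df]
D3: mem[0x20..0x22] <- [4f 71 92]
D4: mem[0x12..0x15] <- [d6 4f 71 92]
query mem[0x14]=0x71, mem[0x08]=0x4f, mem[0x01]=0x56

MEM[0x14,0x08,0x01] = 71 4f 56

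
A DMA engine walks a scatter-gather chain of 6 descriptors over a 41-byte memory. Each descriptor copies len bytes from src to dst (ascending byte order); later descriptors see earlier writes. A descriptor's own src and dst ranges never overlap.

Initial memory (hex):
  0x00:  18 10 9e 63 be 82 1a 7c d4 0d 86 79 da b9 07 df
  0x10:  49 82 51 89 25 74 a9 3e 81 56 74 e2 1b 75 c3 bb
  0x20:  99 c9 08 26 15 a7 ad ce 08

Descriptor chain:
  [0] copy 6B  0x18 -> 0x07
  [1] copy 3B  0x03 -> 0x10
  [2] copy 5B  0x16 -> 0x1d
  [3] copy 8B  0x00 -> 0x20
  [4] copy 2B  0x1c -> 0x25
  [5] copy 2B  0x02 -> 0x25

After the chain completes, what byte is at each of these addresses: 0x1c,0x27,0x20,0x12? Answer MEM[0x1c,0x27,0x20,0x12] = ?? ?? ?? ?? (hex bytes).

MEM[0x1c,0x27,0x20,0x12] = 1b 81 18 82

#0 dst[0x07+6] := {0x81,0x56,0x74,0xe2,0x1b,0x75}
#1 dst[0x10+3] := {0x63,0xbe,0x82}
#2 dst[0x1d+5] := {0xa9,0x3e,0x81,0x56,0x74}
#3 dst[0x20+8] := {0x18,0x10,0x9e,0x63,0xbe,0x82,0x1a,0x81}
#4 dst[0x25+2] := {0x1b,0xa9}
#5 dst[0x25+2] := {0x9e,0x63}
query mem[0x1c]=0x1b, mem[0x27]=0x81, mem[0x20]=0x18, mem[0x12]=0x82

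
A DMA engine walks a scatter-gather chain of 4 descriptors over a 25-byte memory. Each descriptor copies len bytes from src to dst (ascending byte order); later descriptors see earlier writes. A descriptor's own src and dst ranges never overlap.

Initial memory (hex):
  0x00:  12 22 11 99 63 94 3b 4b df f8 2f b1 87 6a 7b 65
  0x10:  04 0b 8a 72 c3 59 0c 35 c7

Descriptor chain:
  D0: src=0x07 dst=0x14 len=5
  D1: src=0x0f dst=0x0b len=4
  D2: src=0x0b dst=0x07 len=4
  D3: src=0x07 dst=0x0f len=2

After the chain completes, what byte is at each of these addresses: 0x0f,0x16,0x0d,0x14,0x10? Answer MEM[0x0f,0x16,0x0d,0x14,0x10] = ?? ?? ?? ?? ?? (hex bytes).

[0] 0x07->0x14 len=5 : 4b df f8 2f b1
[1] 0x0f->0x0b len=4 : 65 04 0b 8a
[2] 0x0b->0x07 len=4 : 65 04 0b 8a
[3] 0x07->0x0f len=2 : 65 04
query mem[0x0f]=0x65, mem[0x16]=0xf8, mem[0x0d]=0x0b, mem[0x14]=0x4b, mem[0x10]=0x04

MEM[0x0f,0x16,0x0d,0x14,0x10] = 65 f8 0b 4b 04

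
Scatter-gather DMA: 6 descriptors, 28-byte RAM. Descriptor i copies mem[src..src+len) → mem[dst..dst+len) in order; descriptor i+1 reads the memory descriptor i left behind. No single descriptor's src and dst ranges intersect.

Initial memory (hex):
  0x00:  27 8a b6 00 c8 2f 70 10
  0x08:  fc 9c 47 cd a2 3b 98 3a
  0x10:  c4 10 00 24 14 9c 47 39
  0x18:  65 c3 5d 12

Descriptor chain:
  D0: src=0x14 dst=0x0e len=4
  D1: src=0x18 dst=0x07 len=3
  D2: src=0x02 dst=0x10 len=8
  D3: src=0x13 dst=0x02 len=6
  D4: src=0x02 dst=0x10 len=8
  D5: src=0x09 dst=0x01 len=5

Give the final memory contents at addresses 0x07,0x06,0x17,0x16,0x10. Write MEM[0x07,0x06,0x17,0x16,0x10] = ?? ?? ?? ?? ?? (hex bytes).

MEM[0x07,0x06,0x17,0x16,0x10] = 65 5d 5d c3 2f

  after D0: wrote 4B at 0x0e = 149c4739
  after D1: wrote 3B at 0x07 = 65c35d
  after D2: wrote 8B at 0x10 = b600c82f7065c35d
  after D3: wrote 6B at 0x02 = 2f7065c35d65
  after D4: wrote 8B at 0x10 = 2f7065c35d65c35d
  after D5: wrote 5B at 0x01 = 5d47cda23b
query mem[0x07]=0x65, mem[0x06]=0x5d, mem[0x17]=0x5d, mem[0x16]=0xc3, mem[0x10]=0x2f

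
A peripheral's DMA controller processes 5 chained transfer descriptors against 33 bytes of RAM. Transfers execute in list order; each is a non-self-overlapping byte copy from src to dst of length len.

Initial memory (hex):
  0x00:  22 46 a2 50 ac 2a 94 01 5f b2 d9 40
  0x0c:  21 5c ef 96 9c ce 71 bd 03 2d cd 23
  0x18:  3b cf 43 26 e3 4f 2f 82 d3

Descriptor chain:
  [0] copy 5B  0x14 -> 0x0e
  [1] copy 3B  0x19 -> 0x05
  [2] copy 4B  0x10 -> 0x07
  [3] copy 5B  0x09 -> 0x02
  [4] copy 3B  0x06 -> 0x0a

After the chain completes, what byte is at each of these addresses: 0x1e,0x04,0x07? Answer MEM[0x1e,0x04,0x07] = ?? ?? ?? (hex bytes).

MEM[0x1e,0x04,0x07] = 2f 40 cd

[0] 0x14->0x0e len=5 : 03 2d cd 23 3b
[1] 0x19->0x05 len=3 : cf 43 26
[2] 0x10->0x07 len=4 : cd 23 3b bd
[3] 0x09->0x02 len=5 : 3b bd 40 21 5c
[4] 0x06->0x0a len=3 : 5c cd 23
query mem[0x1e]=0x2f, mem[0x04]=0x40, mem[0x07]=0xcd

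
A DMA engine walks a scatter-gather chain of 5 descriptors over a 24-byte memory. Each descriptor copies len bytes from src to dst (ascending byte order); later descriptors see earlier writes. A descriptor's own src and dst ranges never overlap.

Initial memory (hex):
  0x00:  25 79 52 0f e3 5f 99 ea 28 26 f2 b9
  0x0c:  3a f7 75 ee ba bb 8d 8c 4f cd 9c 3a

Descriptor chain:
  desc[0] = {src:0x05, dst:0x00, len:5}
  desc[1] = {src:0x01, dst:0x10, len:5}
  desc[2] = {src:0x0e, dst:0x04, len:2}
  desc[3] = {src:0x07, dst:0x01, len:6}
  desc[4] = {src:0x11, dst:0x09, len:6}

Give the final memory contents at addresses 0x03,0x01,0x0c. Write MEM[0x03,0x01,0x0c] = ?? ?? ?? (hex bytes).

MEM[0x03,0x01,0x0c] = 26 ea 5f

[0] 0x05->0x00 len=5 : 5f 99 ea 28 26
[1] 0x01->0x10 len=5 : 99 ea 28 26 5f
[2] 0x0e->0x04 len=2 : 75 ee
[3] 0x07->0x01 len=6 : ea 28 26 f2 b9 3a
[4] 0x11->0x09 len=6 : ea 28 26 5f cd 9c
query mem[0x03]=0x26, mem[0x01]=0xea, mem[0x0c]=0x5f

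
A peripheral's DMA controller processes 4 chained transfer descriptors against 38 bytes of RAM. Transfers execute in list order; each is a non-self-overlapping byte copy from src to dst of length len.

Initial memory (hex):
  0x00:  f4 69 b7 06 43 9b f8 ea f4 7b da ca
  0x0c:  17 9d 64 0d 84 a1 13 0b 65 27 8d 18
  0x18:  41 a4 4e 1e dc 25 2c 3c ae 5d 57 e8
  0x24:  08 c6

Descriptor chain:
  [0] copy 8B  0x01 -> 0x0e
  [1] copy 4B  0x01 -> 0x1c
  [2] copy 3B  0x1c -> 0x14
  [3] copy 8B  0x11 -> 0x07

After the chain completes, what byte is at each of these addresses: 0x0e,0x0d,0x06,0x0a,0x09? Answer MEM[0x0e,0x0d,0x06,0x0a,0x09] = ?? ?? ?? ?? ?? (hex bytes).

MEM[0x0e,0x0d,0x06,0x0a,0x09] = 41 18 f8 69 f8

#0 dst[0x0e+8] := {0x69,0xb7,0x06,0x43,0x9b,0xf8,0xea,0xf4}
#1 dst[0x1c+4] := {0x69,0xb7,0x06,0x43}
#2 dst[0x14+3] := {0x69,0xb7,0x06}
#3 dst[0x07+8] := {0x43,0x9b,0xf8,0x69,0xb7,0x06,0x18,0x41}
query mem[0x0e]=0x41, mem[0x0d]=0x18, mem[0x06]=0xf8, mem[0x0a]=0x69, mem[0x09]=0xf8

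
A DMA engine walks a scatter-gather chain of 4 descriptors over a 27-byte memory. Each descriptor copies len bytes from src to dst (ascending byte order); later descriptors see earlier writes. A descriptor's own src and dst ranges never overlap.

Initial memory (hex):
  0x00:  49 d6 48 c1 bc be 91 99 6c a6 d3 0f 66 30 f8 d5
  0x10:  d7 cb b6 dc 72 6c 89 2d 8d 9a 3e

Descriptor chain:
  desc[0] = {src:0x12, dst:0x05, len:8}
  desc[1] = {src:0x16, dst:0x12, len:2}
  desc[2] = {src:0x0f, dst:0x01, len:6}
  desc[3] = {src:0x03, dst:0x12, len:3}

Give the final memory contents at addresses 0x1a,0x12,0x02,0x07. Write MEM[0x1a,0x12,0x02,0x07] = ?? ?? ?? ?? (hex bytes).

  after D0: wrote 8B at 0x05 = b6dc726c892d8d9a
  after D1: wrote 2B at 0x12 = 892d
  after D2: wrote 6B at 0x01 = d5d7cb892d72
  after D3: wrote 3B at 0x12 = cb892d
query mem[0x1a]=0x3e, mem[0x12]=0xcb, mem[0x02]=0xd7, mem[0x07]=0x72

MEM[0x1a,0x12,0x02,0x07] = 3e cb d7 72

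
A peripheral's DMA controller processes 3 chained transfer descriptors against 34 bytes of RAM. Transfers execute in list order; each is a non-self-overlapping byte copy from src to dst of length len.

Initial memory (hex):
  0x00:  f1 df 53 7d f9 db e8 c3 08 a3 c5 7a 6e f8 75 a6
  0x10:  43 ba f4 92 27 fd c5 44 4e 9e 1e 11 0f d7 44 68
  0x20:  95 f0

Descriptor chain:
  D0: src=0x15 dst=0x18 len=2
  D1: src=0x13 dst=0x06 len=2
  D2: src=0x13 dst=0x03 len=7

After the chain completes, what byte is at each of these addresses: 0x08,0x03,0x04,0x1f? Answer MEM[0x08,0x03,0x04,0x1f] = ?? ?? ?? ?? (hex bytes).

#0 dst[0x18+2] := {0xfd,0xc5}
#1 dst[0x06+2] := {0x92,0x27}
#2 dst[0x03+7] := {0x92,0x27,0xfd,0xc5,0x44,0xfd,0xc5}
query mem[0x08]=0xfd, mem[0x03]=0x92, mem[0x04]=0x27, mem[0x1f]=0x68

MEM[0x08,0x03,0x04,0x1f] = fd 92 27 68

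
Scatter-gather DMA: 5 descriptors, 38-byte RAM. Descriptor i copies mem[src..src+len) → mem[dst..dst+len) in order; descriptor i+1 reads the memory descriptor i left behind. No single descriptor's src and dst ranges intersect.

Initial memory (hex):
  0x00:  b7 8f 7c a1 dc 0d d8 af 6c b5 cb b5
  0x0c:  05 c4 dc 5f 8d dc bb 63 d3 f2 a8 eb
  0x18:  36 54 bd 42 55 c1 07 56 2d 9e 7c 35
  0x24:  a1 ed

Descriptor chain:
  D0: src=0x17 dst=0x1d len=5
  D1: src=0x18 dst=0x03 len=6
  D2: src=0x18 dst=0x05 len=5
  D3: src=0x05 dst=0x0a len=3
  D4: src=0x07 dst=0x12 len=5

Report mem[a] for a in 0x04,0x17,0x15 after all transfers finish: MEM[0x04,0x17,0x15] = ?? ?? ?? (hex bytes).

MEM[0x04,0x17,0x15] = 54 eb 36

[0] 0x17->0x1d len=5 : eb 36 54 bd 42
[1] 0x18->0x03 len=6 : 36 54 bd 42 55 eb
[2] 0x18->0x05 len=5 : 36 54 bd 42 55
[3] 0x05->0x0a len=3 : 36 54 bd
[4] 0x07->0x12 len=5 : bd 42 55 36 54
query mem[0x04]=0x54, mem[0x17]=0xeb, mem[0x15]=0x36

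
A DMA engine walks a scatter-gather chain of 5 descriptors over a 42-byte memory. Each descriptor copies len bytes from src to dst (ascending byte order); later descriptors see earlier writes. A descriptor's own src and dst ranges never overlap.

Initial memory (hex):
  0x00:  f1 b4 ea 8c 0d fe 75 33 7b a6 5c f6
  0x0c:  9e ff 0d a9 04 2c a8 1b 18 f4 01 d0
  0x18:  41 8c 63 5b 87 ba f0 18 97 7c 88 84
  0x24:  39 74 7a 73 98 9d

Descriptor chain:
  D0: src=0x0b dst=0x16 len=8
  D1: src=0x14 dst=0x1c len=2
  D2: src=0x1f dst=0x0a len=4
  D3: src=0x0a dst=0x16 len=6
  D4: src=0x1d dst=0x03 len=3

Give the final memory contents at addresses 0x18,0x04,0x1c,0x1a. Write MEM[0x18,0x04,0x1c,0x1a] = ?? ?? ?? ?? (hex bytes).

D0: mem[0x16..0x1d] <- [f6 9e ff 0d a9 04 2c a8]
D1: mem[0x1c..0x1d] <- [18 f4]
D2: mem[0x0a..0x0d] <- [18 97 7c 88]
D3: mem[0x16..0x1b] <- [18 97 7c 88 0d a9]
D4: mem[0x03..0x05] <- [f4 f0 18]
query mem[0x18]=0x7c, mem[0x04]=0xf0, mem[0x1c]=0x18, mem[0x1a]=0x0d

MEM[0x18,0x04,0x1c,0x1a] = 7c f0 18 0d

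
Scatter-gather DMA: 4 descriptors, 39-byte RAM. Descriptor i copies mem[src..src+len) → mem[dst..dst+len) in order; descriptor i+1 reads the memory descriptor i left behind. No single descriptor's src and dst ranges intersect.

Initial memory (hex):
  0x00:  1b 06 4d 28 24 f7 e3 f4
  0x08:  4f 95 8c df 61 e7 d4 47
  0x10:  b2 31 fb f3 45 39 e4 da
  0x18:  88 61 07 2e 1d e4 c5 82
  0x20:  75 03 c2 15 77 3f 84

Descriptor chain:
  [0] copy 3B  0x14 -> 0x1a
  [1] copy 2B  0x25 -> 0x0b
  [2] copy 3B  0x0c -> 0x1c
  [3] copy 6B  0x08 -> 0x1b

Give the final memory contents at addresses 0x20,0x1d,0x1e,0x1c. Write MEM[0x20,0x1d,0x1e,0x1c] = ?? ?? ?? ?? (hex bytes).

MEM[0x20,0x1d,0x1e,0x1c] = e7 8c 3f 95

#0 dst[0x1a+3] := {0x45,0x39,0xe4}
#1 dst[0x0b+2] := {0x3f,0x84}
#2 dst[0x1c+3] := {0x84,0xe7,0xd4}
#3 dst[0x1b+6] := {0x4f,0x95,0x8c,0x3f,0x84,0xe7}
query mem[0x20]=0xe7, mem[0x1d]=0x8c, mem[0x1e]=0x3f, mem[0x1c]=0x95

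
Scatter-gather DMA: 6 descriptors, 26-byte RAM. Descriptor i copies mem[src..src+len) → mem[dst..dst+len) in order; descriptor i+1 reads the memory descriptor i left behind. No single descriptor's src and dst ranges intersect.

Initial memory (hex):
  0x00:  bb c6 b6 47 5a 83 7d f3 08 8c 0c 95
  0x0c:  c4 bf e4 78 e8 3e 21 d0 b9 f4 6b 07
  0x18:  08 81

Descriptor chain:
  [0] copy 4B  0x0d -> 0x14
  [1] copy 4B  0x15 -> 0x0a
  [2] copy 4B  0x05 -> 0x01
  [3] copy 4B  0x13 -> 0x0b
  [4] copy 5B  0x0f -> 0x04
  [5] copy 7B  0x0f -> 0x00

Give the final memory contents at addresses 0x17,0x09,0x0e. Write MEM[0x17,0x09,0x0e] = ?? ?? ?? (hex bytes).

#0 dst[0x14+4] := {0xbf,0xe4,0x78,0xe8}
#1 dst[0x0a+4] := {0xe4,0x78,0xe8,0x08}
#2 dst[0x01+4] := {0x83,0x7d,0xf3,0x08}
#3 dst[0x0b+4] := {0xd0,0xbf,0xe4,0x78}
#4 dst[0x04+5] := {0x78,0xe8,0x3e,0x21,0xd0}
#5 dst[0x00+7] := {0x78,0xe8,0x3e,0x21,0xd0,0xbf,0xe4}
query mem[0x17]=0xe8, mem[0x09]=0x8c, mem[0x0e]=0x78

MEM[0x17,0x09,0x0e] = e8 8c 78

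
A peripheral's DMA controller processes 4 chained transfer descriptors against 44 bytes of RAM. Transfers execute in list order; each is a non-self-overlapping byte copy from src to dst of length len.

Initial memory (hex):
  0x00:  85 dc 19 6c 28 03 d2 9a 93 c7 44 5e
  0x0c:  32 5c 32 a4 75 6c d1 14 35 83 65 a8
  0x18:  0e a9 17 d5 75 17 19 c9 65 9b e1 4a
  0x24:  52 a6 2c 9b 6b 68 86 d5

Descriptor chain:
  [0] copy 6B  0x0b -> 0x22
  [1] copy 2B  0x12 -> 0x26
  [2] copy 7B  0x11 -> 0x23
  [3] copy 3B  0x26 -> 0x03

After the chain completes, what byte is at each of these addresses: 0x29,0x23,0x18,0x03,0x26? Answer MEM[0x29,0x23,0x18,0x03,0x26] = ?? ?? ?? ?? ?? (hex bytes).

[0] 0x0b->0x22 len=6 : 5e 32 5c 32 a4 75
[1] 0x12->0x26 len=2 : d1 14
[2] 0x11->0x23 len=7 : 6c d1 14 35 83 65 a8
[3] 0x26->0x03 len=3 : 35 83 65
query mem[0x29]=0xa8, mem[0x23]=0x6c, mem[0x18]=0x0e, mem[0x03]=0x35, mem[0x26]=0x35

MEM[0x29,0x23,0x18,0x03,0x26] = a8 6c 0e 35 35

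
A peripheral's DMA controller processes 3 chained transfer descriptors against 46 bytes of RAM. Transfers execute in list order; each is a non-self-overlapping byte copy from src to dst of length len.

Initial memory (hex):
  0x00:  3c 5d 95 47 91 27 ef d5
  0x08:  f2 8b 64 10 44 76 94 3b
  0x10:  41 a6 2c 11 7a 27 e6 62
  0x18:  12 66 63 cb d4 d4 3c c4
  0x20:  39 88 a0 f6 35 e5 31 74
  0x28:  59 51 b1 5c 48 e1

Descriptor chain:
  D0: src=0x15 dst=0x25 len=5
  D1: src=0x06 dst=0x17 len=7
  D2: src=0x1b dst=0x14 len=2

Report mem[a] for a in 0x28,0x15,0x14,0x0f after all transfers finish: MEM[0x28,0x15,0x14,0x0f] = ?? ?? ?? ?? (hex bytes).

MEM[0x28,0x15,0x14,0x0f] = 12 10 64 3b

[0] 0x15->0x25 len=5 : 27 e6 62 12 66
[1] 0x06->0x17 len=7 : ef d5 f2 8b 64 10 44
[2] 0x1b->0x14 len=2 : 64 10
query mem[0x28]=0x12, mem[0x15]=0x10, mem[0x14]=0x64, mem[0x0f]=0x3b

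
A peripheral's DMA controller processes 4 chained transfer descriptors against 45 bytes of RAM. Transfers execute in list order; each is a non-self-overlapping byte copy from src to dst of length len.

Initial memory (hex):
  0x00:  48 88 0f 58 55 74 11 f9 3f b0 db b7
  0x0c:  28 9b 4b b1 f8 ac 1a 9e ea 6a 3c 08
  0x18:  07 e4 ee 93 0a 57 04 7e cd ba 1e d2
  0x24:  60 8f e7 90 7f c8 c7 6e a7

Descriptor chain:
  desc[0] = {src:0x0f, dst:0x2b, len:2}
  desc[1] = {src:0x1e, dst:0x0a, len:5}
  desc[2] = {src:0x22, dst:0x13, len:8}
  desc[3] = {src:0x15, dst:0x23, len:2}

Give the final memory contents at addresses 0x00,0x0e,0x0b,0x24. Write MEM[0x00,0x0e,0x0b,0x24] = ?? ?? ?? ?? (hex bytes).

MEM[0x00,0x0e,0x0b,0x24] = 48 1e 7e 8f

  after D0: wrote 2B at 0x2b = b1f8
  after D1: wrote 5B at 0x0a = 047ecdba1e
  after D2: wrote 8B at 0x13 = 1ed2608fe7907fc8
  after D3: wrote 2B at 0x23 = 608f
query mem[0x00]=0x48, mem[0x0e]=0x1e, mem[0x0b]=0x7e, mem[0x24]=0x8f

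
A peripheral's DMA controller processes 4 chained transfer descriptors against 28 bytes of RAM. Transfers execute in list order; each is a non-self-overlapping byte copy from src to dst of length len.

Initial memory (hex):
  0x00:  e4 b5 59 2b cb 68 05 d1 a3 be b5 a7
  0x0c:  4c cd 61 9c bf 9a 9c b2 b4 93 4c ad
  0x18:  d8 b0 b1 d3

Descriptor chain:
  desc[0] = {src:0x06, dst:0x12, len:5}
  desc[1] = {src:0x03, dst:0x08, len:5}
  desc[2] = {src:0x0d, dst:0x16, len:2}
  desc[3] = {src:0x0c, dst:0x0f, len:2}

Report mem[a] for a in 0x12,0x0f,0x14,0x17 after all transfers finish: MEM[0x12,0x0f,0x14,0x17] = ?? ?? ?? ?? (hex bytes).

MEM[0x12,0x0f,0x14,0x17] = 05 d1 a3 61

[0] 0x06->0x12 len=5 : 05 d1 a3 be b5
[1] 0x03->0x08 len=5 : 2b cb 68 05 d1
[2] 0x0d->0x16 len=2 : cd 61
[3] 0x0c->0x0f len=2 : d1 cd
query mem[0x12]=0x05, mem[0x0f]=0xd1, mem[0x14]=0xa3, mem[0x17]=0x61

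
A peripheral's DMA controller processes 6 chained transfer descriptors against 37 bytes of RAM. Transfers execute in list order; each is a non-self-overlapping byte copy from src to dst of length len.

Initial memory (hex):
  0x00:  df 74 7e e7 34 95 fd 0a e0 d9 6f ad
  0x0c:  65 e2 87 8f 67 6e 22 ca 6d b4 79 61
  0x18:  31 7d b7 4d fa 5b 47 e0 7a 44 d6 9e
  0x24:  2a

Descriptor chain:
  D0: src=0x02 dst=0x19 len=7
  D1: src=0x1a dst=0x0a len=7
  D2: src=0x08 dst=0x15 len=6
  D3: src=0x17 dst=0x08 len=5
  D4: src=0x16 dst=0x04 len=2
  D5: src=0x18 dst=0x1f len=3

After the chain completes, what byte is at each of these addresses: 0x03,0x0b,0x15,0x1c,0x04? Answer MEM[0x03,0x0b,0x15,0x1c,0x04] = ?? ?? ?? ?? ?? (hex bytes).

D0: mem[0x19..0x1f] <- [7e e7 34 95 fd 0a e0]
D1: mem[0x0a..0x10] <- [e7 34 95 fd 0a e0 7a]
D2: mem[0x15..0x1a] <- [e0 d9 e7 34 95 fd]
D3: mem[0x08..0x0c] <- [e7 34 95 fd 34]
D4: mem[0x04..0x05] <- [d9 e7]
D5: mem[0x1f..0x21] <- [34 95 fd]
query mem[0x03]=0xe7, mem[0x0b]=0xfd, mem[0x15]=0xe0, mem[0x1c]=0x95, mem[0x04]=0xd9

MEM[0x03,0x0b,0x15,0x1c,0x04] = e7 fd e0 95 d9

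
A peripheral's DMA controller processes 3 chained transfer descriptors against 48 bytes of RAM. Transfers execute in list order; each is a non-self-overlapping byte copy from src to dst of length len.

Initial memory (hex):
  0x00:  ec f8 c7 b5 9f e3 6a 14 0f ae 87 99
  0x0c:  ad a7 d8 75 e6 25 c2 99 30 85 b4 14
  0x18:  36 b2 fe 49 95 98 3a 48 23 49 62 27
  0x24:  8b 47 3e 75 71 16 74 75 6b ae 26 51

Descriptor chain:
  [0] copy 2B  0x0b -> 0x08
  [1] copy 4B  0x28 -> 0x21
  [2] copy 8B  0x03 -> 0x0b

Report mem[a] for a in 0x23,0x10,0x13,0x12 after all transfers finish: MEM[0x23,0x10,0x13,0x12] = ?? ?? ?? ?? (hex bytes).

[0] 0x0b->0x08 len=2 : 99 ad
[1] 0x28->0x21 len=4 : 71 16 74 75
[2] 0x03->0x0b len=8 : b5 9f e3 6a 14 99 ad 87
query mem[0x23]=0x74, mem[0x10]=0x99, mem[0x13]=0x99, mem[0x12]=0x87

MEM[0x23,0x10,0x13,0x12] = 74 99 99 87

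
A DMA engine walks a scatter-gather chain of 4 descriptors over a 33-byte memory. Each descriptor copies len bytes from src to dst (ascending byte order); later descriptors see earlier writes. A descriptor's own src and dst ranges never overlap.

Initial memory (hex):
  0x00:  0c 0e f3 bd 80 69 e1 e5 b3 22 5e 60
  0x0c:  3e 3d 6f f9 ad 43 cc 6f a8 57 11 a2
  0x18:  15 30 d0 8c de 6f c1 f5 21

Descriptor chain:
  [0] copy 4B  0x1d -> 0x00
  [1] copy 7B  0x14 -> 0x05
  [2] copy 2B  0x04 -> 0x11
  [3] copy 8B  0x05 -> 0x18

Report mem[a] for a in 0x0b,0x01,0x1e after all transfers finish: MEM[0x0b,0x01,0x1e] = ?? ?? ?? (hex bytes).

  after D0: wrote 4B at 0x00 = 6fc1f521
  after D1: wrote 7B at 0x05 = a85711a21530d0
  after D2: wrote 2B at 0x11 = 80a8
  after D3: wrote 8B at 0x18 = a85711a21530d03e
query mem[0x0b]=0xd0, mem[0x01]=0xc1, mem[0x1e]=0xd0

MEM[0x0b,0x01,0x1e] = d0 c1 d0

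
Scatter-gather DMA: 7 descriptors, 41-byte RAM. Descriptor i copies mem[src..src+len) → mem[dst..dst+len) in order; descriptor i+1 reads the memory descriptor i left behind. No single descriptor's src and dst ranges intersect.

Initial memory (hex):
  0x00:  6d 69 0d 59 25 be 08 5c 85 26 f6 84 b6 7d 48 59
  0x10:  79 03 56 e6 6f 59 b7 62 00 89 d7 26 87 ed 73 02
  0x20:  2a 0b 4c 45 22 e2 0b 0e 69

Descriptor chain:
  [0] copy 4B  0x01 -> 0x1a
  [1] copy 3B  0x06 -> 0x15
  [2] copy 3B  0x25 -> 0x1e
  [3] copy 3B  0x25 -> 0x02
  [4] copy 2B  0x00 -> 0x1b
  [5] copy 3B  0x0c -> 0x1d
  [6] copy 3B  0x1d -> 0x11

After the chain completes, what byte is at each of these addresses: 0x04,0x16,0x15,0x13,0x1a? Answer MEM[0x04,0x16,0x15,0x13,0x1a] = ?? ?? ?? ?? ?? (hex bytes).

MEM[0x04,0x16,0x15,0x13,0x1a] = 0e 5c 08 48 69

#0 dst[0x1a+4] := {0x69,0x0d,0x59,0x25}
#1 dst[0x15+3] := {0x08,0x5c,0x85}
#2 dst[0x1e+3] := {0xe2,0x0b,0x0e}
#3 dst[0x02+3] := {0xe2,0x0b,0x0e}
#4 dst[0x1b+2] := {0x6d,0x69}
#5 dst[0x1d+3] := {0xb6,0x7d,0x48}
#6 dst[0x11+3] := {0xb6,0x7d,0x48}
query mem[0x04]=0x0e, mem[0x16]=0x5c, mem[0x15]=0x08, mem[0x13]=0x48, mem[0x1a]=0x69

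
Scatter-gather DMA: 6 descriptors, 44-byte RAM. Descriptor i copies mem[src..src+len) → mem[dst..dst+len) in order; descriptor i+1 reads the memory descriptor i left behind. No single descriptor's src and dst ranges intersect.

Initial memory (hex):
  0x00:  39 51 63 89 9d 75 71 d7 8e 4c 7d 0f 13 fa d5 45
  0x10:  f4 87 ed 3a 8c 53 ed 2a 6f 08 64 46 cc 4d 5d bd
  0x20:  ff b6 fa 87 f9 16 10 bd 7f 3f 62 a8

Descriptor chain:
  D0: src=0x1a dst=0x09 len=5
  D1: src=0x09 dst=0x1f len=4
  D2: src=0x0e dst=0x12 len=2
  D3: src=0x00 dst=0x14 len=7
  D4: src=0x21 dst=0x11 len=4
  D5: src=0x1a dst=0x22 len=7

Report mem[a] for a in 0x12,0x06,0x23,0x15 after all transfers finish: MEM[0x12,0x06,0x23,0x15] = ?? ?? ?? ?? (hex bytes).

MEM[0x12,0x06,0x23,0x15] = 4d 71 46 51

  after D0: wrote 5B at 0x09 = 6446cc4d5d
  after D1: wrote 4B at 0x1f = 6446cc4d
  after D2: wrote 2B at 0x12 = d545
  after D3: wrote 7B at 0x14 = 395163899d7571
  after D4: wrote 4B at 0x11 = cc4d87f9
  after D5: wrote 7B at 0x22 = 7146cc4d5d6446
query mem[0x12]=0x4d, mem[0x06]=0x71, mem[0x23]=0x46, mem[0x15]=0x51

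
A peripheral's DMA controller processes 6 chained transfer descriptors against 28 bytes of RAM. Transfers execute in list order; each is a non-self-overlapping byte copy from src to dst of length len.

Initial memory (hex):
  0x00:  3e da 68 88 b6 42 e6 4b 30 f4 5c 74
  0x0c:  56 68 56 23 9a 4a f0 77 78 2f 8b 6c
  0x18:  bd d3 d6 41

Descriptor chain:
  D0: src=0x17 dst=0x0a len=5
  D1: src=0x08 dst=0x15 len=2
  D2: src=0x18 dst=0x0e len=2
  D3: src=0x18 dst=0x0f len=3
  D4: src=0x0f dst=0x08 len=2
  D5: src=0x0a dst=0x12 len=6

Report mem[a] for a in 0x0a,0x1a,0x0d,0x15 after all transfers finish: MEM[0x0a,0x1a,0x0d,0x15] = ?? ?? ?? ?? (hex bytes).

#0 dst[0x0a+5] := {0x6c,0xbd,0xd3,0xd6,0x41}
#1 dst[0x15+2] := {0x30,0xf4}
#2 dst[0x0e+2] := {0xbd,0xd3}
#3 dst[0x0f+3] := {0xbd,0xd3,0xd6}
#4 dst[0x08+2] := {0xbd,0xd3}
#5 dst[0x12+6] := {0x6c,0xbd,0xd3,0xd6,0xbd,0xbd}
query mem[0x0a]=0x6c, mem[0x1a]=0xd6, mem[0x0d]=0xd6, mem[0x15]=0xd6

MEM[0x0a,0x1a,0x0d,0x15] = 6c d6 d6 d6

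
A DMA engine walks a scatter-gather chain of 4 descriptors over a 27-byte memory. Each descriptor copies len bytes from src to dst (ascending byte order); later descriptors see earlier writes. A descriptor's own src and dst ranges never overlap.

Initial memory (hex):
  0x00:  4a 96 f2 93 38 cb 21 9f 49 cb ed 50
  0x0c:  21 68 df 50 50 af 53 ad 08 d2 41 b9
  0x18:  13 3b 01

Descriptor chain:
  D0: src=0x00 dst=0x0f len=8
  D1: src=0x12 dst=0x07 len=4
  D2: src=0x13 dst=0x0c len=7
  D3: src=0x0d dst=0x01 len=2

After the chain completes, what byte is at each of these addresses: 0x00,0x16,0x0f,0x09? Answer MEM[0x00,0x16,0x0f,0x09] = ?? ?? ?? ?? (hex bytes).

MEM[0x00,0x16,0x0f,0x09] = 4a 9f 9f cb

#0 dst[0x0f+8] := {0x4a,0x96,0xf2,0x93,0x38,0xcb,0x21,0x9f}
#1 dst[0x07+4] := {0x93,0x38,0xcb,0x21}
#2 dst[0x0c+7] := {0x38,0xcb,0x21,0x9f,0xb9,0x13,0x3b}
#3 dst[0x01+2] := {0xcb,0x21}
query mem[0x00]=0x4a, mem[0x16]=0x9f, mem[0x0f]=0x9f, mem[0x09]=0xcb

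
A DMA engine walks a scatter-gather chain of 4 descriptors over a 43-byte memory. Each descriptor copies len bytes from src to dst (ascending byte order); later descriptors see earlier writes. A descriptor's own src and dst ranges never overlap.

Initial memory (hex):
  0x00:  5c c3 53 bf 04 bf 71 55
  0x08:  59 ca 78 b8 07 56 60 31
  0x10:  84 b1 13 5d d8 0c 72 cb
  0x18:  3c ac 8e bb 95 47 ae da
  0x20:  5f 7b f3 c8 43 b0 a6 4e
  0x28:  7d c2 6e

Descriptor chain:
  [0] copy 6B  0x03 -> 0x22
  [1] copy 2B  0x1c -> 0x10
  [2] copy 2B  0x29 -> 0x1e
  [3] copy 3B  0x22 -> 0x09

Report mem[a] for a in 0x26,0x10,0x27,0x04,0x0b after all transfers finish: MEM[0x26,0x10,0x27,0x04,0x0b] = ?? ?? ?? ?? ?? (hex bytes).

MEM[0x26,0x10,0x27,0x04,0x0b] = 55 95 59 04 bf

D0: mem[0x22..0x27] <- [bf 04 bf 71 55 59]
D1: mem[0x10..0x11] <- [95 47]
D2: mem[0x1e..0x1f] <- [c2 6e]
D3: mem[0x09..0x0b] <- [bf 04 bf]
query mem[0x26]=0x55, mem[0x10]=0x95, mem[0x27]=0x59, mem[0x04]=0x04, mem[0x0b]=0xbf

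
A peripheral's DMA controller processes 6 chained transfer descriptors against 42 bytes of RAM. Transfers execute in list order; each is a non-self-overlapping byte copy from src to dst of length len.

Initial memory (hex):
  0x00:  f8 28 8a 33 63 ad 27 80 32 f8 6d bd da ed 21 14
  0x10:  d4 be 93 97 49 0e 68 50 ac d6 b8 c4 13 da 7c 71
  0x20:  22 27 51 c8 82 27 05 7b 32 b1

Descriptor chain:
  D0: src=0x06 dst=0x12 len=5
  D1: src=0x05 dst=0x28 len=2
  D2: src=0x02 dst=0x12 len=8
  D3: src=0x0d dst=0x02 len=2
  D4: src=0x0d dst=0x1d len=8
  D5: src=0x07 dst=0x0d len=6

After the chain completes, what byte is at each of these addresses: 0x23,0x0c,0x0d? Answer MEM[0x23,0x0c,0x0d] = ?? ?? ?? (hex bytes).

[0] 0x06->0x12 len=5 : 27 80 32 f8 6d
[1] 0x05->0x28 len=2 : ad 27
[2] 0x02->0x12 len=8 : 8a 33 63 ad 27 80 32 f8
[3] 0x0d->0x02 len=2 : ed 21
[4] 0x0d->0x1d len=8 : ed 21 14 d4 be 8a 33 63
[5] 0x07->0x0d len=6 : 80 32 f8 6d bd da
query mem[0x23]=0x33, mem[0x0c]=0xda, mem[0x0d]=0x80

MEM[0x23,0x0c,0x0d] = 33 da 80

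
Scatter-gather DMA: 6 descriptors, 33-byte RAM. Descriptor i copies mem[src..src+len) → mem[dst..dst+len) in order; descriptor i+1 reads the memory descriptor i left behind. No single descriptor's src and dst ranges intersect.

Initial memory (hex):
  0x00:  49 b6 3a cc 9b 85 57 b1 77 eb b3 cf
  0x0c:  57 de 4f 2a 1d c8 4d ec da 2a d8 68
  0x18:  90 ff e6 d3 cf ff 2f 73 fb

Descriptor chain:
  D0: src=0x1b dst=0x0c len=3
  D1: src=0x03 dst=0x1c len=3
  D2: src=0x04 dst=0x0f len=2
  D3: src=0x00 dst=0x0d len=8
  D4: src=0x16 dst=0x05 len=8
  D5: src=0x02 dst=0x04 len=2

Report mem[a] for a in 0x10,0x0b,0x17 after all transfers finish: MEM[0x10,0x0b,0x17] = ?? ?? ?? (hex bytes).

[0] 0x1b->0x0c len=3 : d3 cf ff
[1] 0x03->0x1c len=3 : cc 9b 85
[2] 0x04->0x0f len=2 : 9b 85
[3] 0x00->0x0d len=8 : 49 b6 3a cc 9b 85 57 b1
[4] 0x16->0x05 len=8 : d8 68 90 ff e6 d3 cc 9b
[5] 0x02->0x04 len=2 : 3a cc
query mem[0x10]=0xcc, mem[0x0b]=0xcc, mem[0x17]=0x68

MEM[0x10,0x0b,0x17] = cc cc 68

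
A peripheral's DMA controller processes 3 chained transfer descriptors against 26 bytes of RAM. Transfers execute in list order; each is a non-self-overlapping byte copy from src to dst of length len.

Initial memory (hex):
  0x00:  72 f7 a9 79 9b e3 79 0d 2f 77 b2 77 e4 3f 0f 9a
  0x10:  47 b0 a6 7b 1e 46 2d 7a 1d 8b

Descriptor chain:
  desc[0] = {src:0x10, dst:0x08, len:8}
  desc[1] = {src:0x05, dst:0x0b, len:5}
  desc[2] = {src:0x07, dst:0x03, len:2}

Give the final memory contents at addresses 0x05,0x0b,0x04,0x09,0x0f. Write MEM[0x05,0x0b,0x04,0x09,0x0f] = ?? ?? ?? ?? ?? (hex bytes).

[0] 0x10->0x08 len=8 : 47 b0 a6 7b 1e 46 2d 7a
[1] 0x05->0x0b len=5 : e3 79 0d 47 b0
[2] 0x07->0x03 len=2 : 0d 47
query mem[0x05]=0xe3, mem[0x0b]=0xe3, mem[0x04]=0x47, mem[0x09]=0xb0, mem[0x0f]=0xb0

MEM[0x05,0x0b,0x04,0x09,0x0f] = e3 e3 47 b0 b0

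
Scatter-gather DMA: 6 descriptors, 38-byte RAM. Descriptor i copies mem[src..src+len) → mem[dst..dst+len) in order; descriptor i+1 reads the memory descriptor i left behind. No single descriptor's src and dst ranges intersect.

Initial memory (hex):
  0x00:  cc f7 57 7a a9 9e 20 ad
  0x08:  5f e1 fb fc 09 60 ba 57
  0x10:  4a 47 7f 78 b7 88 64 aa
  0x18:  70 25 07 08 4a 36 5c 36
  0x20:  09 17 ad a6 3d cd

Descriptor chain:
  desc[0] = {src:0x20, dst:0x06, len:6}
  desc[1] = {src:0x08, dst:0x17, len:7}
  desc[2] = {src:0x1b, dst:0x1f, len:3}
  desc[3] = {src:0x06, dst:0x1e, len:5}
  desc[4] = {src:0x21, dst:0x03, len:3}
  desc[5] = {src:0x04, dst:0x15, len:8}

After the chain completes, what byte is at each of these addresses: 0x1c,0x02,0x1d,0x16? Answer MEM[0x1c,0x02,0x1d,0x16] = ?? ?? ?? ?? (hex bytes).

#0 dst[0x06+6] := {0x09,0x17,0xad,0xa6,0x3d,0xcd}
#1 dst[0x17+7] := {0xad,0xa6,0x3d,0xcd,0x09,0x60,0xba}
#2 dst[0x1f+3] := {0x09,0x60,0xba}
#3 dst[0x1e+5] := {0x09,0x17,0xad,0xa6,0x3d}
#4 dst[0x03+3] := {0xa6,0x3d,0xa6}
#5 dst[0x15+8] := {0x3d,0xa6,0x09,0x17,0xad,0xa6,0x3d,0xcd}
query mem[0x1c]=0xcd, mem[0x02]=0x57, mem[0x1d]=0xba, mem[0x16]=0xa6

MEM[0x1c,0x02,0x1d,0x16] = cd 57 ba a6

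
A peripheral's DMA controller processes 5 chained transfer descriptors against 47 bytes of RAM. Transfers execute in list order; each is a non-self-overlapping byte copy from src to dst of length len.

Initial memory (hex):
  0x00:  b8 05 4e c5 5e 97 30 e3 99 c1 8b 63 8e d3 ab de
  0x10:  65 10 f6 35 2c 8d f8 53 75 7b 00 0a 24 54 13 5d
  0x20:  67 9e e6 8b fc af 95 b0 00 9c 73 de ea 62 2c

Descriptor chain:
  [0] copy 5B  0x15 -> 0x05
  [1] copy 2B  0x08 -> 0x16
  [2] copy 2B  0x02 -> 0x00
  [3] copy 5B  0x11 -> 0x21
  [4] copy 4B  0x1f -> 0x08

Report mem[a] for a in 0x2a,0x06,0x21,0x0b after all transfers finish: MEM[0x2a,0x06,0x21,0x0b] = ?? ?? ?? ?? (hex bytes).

#0 dst[0x05+5] := {0x8d,0xf8,0x53,0x75,0x7b}
#1 dst[0x16+2] := {0x75,0x7b}
#2 dst[0x00+2] := {0x4e,0xc5}
#3 dst[0x21+5] := {0x10,0xf6,0x35,0x2c,0x8d}
#4 dst[0x08+4] := {0x5d,0x67,0x10,0xf6}
query mem[0x2a]=0x73, mem[0x06]=0xf8, mem[0x21]=0x10, mem[0x0b]=0xf6

MEM[0x2a,0x06,0x21,0x0b] = 73 f8 10 f6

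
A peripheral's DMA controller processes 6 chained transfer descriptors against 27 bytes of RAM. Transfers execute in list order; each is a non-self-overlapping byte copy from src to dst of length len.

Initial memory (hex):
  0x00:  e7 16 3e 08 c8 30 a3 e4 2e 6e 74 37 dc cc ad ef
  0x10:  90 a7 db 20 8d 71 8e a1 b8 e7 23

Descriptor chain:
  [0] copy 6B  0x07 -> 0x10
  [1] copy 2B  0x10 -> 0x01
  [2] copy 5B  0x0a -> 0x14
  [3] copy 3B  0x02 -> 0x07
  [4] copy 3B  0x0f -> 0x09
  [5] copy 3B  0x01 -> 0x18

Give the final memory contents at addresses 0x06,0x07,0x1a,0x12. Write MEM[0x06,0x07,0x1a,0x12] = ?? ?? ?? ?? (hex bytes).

MEM[0x06,0x07,0x1a,0x12] = a3 2e 08 6e

[0] 0x07->0x10 len=6 : e4 2e 6e 74 37 dc
[1] 0x10->0x01 len=2 : e4 2e
[2] 0x0a->0x14 len=5 : 74 37 dc cc ad
[3] 0x02->0x07 len=3 : 2e 08 c8
[4] 0x0f->0x09 len=3 : ef e4 2e
[5] 0x01->0x18 len=3 : e4 2e 08
query mem[0x06]=0xa3, mem[0x07]=0x2e, mem[0x1a]=0x08, mem[0x12]=0x6e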